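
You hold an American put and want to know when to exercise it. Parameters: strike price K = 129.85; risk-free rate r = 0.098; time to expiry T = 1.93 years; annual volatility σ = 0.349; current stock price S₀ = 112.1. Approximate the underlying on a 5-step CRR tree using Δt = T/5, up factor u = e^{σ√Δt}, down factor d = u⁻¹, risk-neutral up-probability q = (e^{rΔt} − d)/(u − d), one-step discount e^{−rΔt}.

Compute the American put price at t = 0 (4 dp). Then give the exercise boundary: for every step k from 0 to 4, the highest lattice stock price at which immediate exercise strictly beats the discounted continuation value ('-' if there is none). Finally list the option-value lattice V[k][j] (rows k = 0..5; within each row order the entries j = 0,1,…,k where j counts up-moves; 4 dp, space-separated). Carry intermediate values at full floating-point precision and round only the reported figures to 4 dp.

Δt=0.38600, u=1.24213, d=0.80507, q=0.53421, disc=e^(-rΔt)=0.96288
k=5 terminal: V=max(K-S,0) → 91.9390 71.3573 39.6020 0.0000 0.0000 0.0000
k=4: j=0 S=47.0905 intr=82.7595 cont=77.9392 V=82.7595[EX]; j=1 S=72.6557 intr=57.1943 cont=52.3741 V=57.1943[EX]; j=2 S=112.1000 intr=17.7500 cont=17.7614 V=17.7614[hold]; j=3 S=172.9584 intr=0.0000 cont=0.0000 V=0.0000[hold]; j=4 S=266.8564 intr=0.0000 cont=0.0000 V=0.0000[hold]  S*(4)=72.6557
k=3: j=0 S=58.4927 intr=71.3573 cont=66.5371 V=71.3573[EX]; j=1 S=90.2480 intr=39.6020 cont=34.7876 V=39.6020[EX]; j=2 S=139.2431 intr=0.0000 cont=7.9659 V=7.9659[hold]; j=3 S=214.8373 intr=0.0000 cont=0.0000 V=0.0000[hold]  S*(3)=90.2480
k=2: j=0 S=72.6557 intr=57.1943 cont=52.3741 V=57.1943[EX]; j=1 S=112.1000 intr=17.7500 cont=21.8589 V=21.8589[hold]; j=2 S=172.9584 intr=0.0000 cont=3.5727 V=3.5727[hold]  S*(2)=72.6557
k=1: j=0 S=90.2480 intr=39.6020 cont=36.8953 V=39.6020[EX]; j=1 S=139.2431 intr=0.0000 cont=11.6414 V=11.6414[hold]  S*(1)=90.2480
k=0: j=0 S=112.1000 intr=17.7500 cont=23.7495 V=23.7495[hold]  S*(0)=-

price = 23.7495
boundary = - 90.2480 72.6557 90.2480 72.6557
tree:
23.7495
39.6020 11.6414
57.1943 21.8589 3.5727
71.3573 39.6020 7.9659 0.0000
82.7595 57.1943 17.7614 0.0000 0.0000
91.9390 71.3573 39.6020 0.0000 0.0000 0.0000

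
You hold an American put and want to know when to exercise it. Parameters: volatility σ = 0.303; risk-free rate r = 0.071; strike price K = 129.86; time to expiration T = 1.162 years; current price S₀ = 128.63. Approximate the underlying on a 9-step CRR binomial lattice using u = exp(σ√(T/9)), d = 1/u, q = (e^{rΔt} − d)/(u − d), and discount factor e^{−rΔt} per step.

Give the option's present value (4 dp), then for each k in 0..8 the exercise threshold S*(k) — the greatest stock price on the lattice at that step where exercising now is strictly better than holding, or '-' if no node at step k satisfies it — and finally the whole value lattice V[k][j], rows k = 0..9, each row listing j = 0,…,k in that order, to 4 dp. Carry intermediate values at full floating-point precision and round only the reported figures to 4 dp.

price = 13.4850
boundary = - - - 92.7881 83.2163 92.7881 103.4607 92.7881 103.4607
tree:
13.4850
19.4653 8.0945
27.2915 12.4436 4.1438
37.0719 18.5694 6.8975 1.6247
46.6437 26.7669 11.1819 2.9863 0.3716
55.2280 37.0719 17.5415 5.3931 0.7733 0.0000
62.9268 46.6437 26.3993 9.5140 1.6091 0.0000 0.0000
69.8314 55.2280 37.0719 16.2421 3.3483 0.0000 0.0000 0.0000
76.0237 62.9268 46.6437 26.3993 6.9676 0.0000 0.0000 0.0000 0.0000
81.5773 69.8314 55.2280 37.0719 14.4990 0.0000 0.0000 0.0000 0.0000 0.0000

Δt=0.12911, u=1.11502, d=0.89684, q=0.51502, disc=e^(-rΔt)=0.99087
k=9 terminal: V=max(K-S,0) → 81.5773 69.8314 55.2280 37.0719 14.4990 0.0000 0.0000 0.0000 0.0000 0.0000
k=8: j=0 S=53.8363 intr=76.0237 cont=74.8387 V=76.0237[EX]; j=1 S=66.9332 intr=62.9268 cont=61.7418 V=62.9268[EX]; j=2 S=83.2163 intr=46.6437 cont=45.4587 V=46.6437[EX]; j=3 S=103.4607 intr=26.3993 cont=25.2143 V=26.3993[EX]; j=4 S=128.6300 intr=1.2300 cont=6.9676 V=6.9676[hold]; j=5 S=159.9223 intr=0.0000 cont=0.0000 V=0.0000[hold]; j=6 S=198.8272 intr=0.0000 cont=0.0000 V=0.0000[hold]; j=7 S=247.1967 intr=0.0000 cont=0.0000 V=0.0000[hold]; j=8 S=307.3332 intr=0.0000 cont=0.0000 V=0.0000[hold]  S*(8)=103.4607
k=7: j=0 S=60.0286 intr=69.8314 cont=68.6464 V=69.8314[EX]; j=1 S=74.6320 intr=55.2280 cont=54.0430 V=55.2280[EX]; j=2 S=92.7881 intr=37.0719 cont=35.8870 V=37.0719[EX]; j=3 S=115.3610 intr=14.4990 cont=16.2421 V=16.2421[hold]; j=4 S=143.4253 intr=0.0000 cont=3.3483 V=3.3483[hold]; j=5 S=178.3169 intr=0.0000 cont=0.0000 V=0.0000[hold]; j=6 S=221.6967 intr=0.0000 cont=0.0000 V=0.0000[hold]; j=7 S=275.6298 intr=0.0000 cont=0.0000 V=0.0000[hold]  S*(7)=92.7881
k=6: j=0 S=66.9332 intr=62.9268 cont=61.7418 V=62.9268[EX]; j=1 S=83.2163 intr=46.6437 cont=45.4587 V=46.6437[EX]; j=2 S=103.4607 intr=26.3993 cont=26.1038 V=26.3993[EX]; j=3 S=128.6300 intr=1.2300 cont=9.5140 V=9.5140[hold]; j=4 S=159.9223 intr=0.0000 cont=1.6091 V=1.6091[hold]; j=5 S=198.8272 intr=0.0000 cont=0.0000 V=0.0000[hold]; j=6 S=247.1967 intr=0.0000 cont=0.0000 V=0.0000[hold]  S*(6)=103.4607
k=5: j=0 S=74.6320 intr=55.2280 cont=54.0430 V=55.2280[EX]; j=1 S=92.7881 intr=37.0719 cont=35.8870 V=37.0719[EX]; j=2 S=115.3610 intr=14.4990 cont=17.5415 V=17.5415[hold]; j=3 S=143.4253 intr=0.0000 cont=5.3931 V=5.3931[hold]; j=4 S=178.3169 intr=0.0000 cont=0.7733 V=0.7733[hold]; j=5 S=221.6967 intr=0.0000 cont=0.0000 V=0.0000[hold]  S*(5)=92.7881
k=4: j=0 S=83.2163 intr=46.6437 cont=45.4587 V=46.6437[EX]; j=1 S=103.4607 intr=26.3993 cont=26.7669 V=26.7669[hold]; j=2 S=128.6300 intr=1.2300 cont=11.1819 V=11.1819[hold]; j=3 S=159.9223 intr=0.0000 cont=2.9863 V=2.9863[hold]; j=4 S=198.8272 intr=0.0000 cont=0.3716 V=0.3716[hold]  S*(4)=83.2163
k=3: j=0 S=92.7881 intr=37.0719 cont=36.0746 V=37.0719[EX]; j=1 S=115.3610 intr=14.4990 cont=18.5694 V=18.5694[hold]; j=2 S=143.4253 intr=0.0000 cont=6.8975 V=6.8975[hold]; j=3 S=178.3169 intr=0.0000 cont=1.6247 V=1.6247[hold]  S*(3)=92.7881
k=2: j=0 S=103.4607 intr=26.3993 cont=27.2915 V=27.2915[hold]; j=1 S=128.6300 intr=1.2300 cont=12.4436 V=12.4436[hold]; j=2 S=159.9223 intr=0.0000 cont=4.1438 V=4.1438[hold]  S*(2)=-
k=1: j=0 S=115.3610 intr=14.4990 cont=19.4653 V=19.4653[hold]; j=1 S=143.4253 intr=0.0000 cont=8.0945 V=8.0945[hold]  S*(1)=-
k=0: j=0 S=128.6300 intr=1.2300 cont=13.4850 V=13.4850[hold]  S*(0)=-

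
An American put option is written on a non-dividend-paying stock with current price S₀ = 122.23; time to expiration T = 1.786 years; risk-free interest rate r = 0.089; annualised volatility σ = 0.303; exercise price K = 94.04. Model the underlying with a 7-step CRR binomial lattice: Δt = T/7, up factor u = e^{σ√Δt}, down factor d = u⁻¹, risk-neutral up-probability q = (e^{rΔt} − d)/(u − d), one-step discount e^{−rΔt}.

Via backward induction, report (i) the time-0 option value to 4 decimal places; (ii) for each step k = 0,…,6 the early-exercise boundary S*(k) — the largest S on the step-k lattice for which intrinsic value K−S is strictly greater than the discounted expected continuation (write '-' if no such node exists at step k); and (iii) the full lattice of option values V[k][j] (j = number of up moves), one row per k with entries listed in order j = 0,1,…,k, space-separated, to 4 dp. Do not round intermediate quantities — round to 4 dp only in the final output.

price = 3.5386
boundary = - - - - 66.2677 77.2273 66.2677
tree:
3.5386
6.2114 1.3815
10.6103 2.6778 0.3209
17.5264 5.0907 0.7083 0.0000
27.7723 9.4268 1.5633 0.0000 0.0000
37.1766 16.8127 3.4508 0.0000 0.0000 0.0000
45.2462 27.7723 7.6169 0.0000 0.0000 0.0000 0.0000
52.1707 37.1766 16.8127 0.0000 0.0000 0.0000 0.0000 0.0000

Δt=0.25514, u=1.16538, d=0.85809, q=0.53655, disc=e^(-rΔt)=0.97755
k=7 terminal: V=max(K-S,0) → 52.1707 37.1766 16.8127 0.0000 0.0000 0.0000 0.0000 0.0000
k=6: j=0 S=48.7938 intr=45.2462 cont=43.1349 V=45.2462[EX]; j=1 S=66.2677 intr=27.7723 cont=25.6609 V=27.7723[EX]; j=2 S=89.9995 intr=4.0405 cont=7.6169 V=7.6169[hold]; j=3 S=122.2300 intr=0.0000 cont=0.0000 V=0.0000[hold]; j=4 S=166.0029 intr=0.0000 cont=0.0000 V=0.0000[hold]; j=5 S=225.4517 intr=0.0000 cont=0.0000 V=0.0000[hold]; j=6 S=306.1902 intr=0.0000 cont=0.0000 V=0.0000[hold]  S*(6)=66.2677
k=5: j=0 S=56.8634 intr=37.1766 cont=35.0652 V=37.1766[EX]; j=1 S=77.2273 intr=16.8127 cont=16.5771 V=16.8127[EX]; j=2 S=104.8839 intr=0.0000 cont=3.4508 V=3.4508[hold]; j=3 S=142.4448 intr=0.0000 cont=0.0000 V=0.0000[hold]; j=4 S=193.4571 intr=0.0000 cont=0.0000 V=0.0000[hold]; j=5 S=262.7377 intr=0.0000 cont=0.0000 V=0.0000[hold]  S*(5)=77.2273
k=4: j=0 S=66.2677 intr=27.7723 cont=25.6609 V=27.7723[EX]; j=1 S=89.9995 intr=4.0405 cont=9.4268 V=9.4268[hold]; j=2 S=122.2300 intr=0.0000 cont=1.5633 V=1.5633[hold]; j=3 S=166.0029 intr=0.0000 cont=0.0000 V=0.0000[hold]; j=4 S=225.4517 intr=0.0000 cont=0.0000 V=0.0000[hold]  S*(4)=66.2677
k=3: j=0 S=77.2273 intr=16.8127 cont=17.5264 V=17.5264[hold]; j=1 S=104.8839 intr=0.0000 cont=5.0907 V=5.0907[hold]; j=2 S=142.4448 intr=0.0000 cont=0.7083 V=0.7083[hold]; j=3 S=193.4571 intr=0.0000 cont=0.0000 V=0.0000[hold]  S*(3)=-
k=2: j=0 S=89.9995 intr=4.0405 cont=10.6103 V=10.6103[hold]; j=1 S=122.2300 intr=0.0000 cont=2.6778 V=2.6778[hold]; j=2 S=166.0029 intr=0.0000 cont=0.3209 V=0.3209[hold]  S*(2)=-
k=1: j=0 S=104.8839 intr=0.0000 cont=6.2114 V=6.2114[hold]; j=1 S=142.4448 intr=0.0000 cont=1.3815 V=1.3815[hold]  S*(1)=-
k=0: j=0 S=122.2300 intr=0.0000 cont=3.5386 V=3.5386[hold]  S*(0)=-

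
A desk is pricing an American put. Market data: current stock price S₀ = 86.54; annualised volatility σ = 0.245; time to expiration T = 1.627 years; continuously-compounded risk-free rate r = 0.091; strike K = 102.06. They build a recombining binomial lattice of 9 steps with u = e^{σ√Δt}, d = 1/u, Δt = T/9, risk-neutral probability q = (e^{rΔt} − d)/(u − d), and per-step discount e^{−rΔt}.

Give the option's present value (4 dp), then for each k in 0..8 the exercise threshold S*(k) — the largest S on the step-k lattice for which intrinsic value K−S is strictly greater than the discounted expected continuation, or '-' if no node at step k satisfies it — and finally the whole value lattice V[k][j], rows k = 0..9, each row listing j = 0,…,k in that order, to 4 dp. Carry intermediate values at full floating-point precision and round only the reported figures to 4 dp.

price = 16.0821
boundary = - 77.9789 70.2646 77.9789 70.2646 77.9789 86.5400 77.9789 86.5400
tree:
16.0821
24.0811 10.1102
31.7954 15.8332 5.7955
38.7464 24.0811 9.6530 2.8569
45.0099 31.7954 15.5518 5.1829 1.0658
50.6537 38.7464 24.0811 9.1361 2.1486 0.2241
55.7391 45.0099 31.7954 15.5200 4.2591 0.5101 0.0000
60.3215 50.6537 38.7464 24.0811 8.2567 1.1614 0.0000 0.0000
64.4506 55.7391 45.0099 31.7954 15.5200 2.6439 0.0000 0.0000 0.0000
68.1712 60.3215 50.6537 38.7464 24.0811 6.0189 0.0000 0.0000 0.0000 0.0000

Δt=0.18078  u=1.10979  d=0.90107  q=0.55345  discount=0.98368
step 9 (expiry): payoffs max(K−S,0) = 68.1712 60.3215 50.6537 38.7464 24.0811 6.0189 0.0000 0.0000 0.0000 0.0000
step 8: (k=8,j=0): S=37.6094, (K−S)⁺=64.4506, hold=62.7853 ⇒ V=64.4506 exercise | (k=8,j=1): S=46.3209, (K−S)⁺=55.7391, hold=54.0739 ⇒ V=55.7391 exercise | (k=8,j=2): S=57.0501, (K−S)⁺=45.0099, hold=43.3446 ⇒ V=45.0099 exercise | (k=8,j=3): S=70.2646, (K−S)⁺=31.7954, hold=30.1301 ⇒ V=31.7954 exercise | (k=8,j=4): S=86.5400, (K−S)⁺=15.5200, hold=13.8548 ⇒ V=15.5200 exercise | (k=8,j=5): S=106.5852, (K−S)⁺=0.0000, hold=2.6439 ⇒ V=2.6439 continue | (k=8,j=6): S=131.2735, (K−S)⁺=0.0000, hold=0.0000 ⇒ V=0.0000 continue | (k=8,j=7): S=161.6803, (K−S)⁺=0.0000, hold=0.0000 ⇒ V=0.0000 continue | (k=8,j=8): S=199.1302, (K−S)⁺=0.0000, hold=0.0000 ⇒ V=0.0000 continue  boundary S*=86.5400
step 7: (k=7,j=0): S=41.7385, (K−S)⁺=60.3215, hold=58.6563 ⇒ V=60.3215 exercise | (k=7,j=1): S=51.4063, (K−S)⁺=50.6537, hold=48.9884 ⇒ V=50.6537 exercise | (k=7,j=2): S=63.3136, (K−S)⁺=38.7464, hold=37.0812 ⇒ V=38.7464 exercise | (k=7,j=3): S=77.9789, (K−S)⁺=24.0811, hold=22.4159 ⇒ V=24.0811 exercise | (k=7,j=4): S=96.0411, (K−S)⁺=6.0189, hold=8.2567 ⇒ V=8.2567 continue | (k=7,j=5): S=118.2870, (K−S)⁺=0.0000, hold=1.1614 ⇒ V=1.1614 continue | (k=7,j=6): S=145.6857, (K−S)⁺=0.0000, hold=0.0000 ⇒ V=0.0000 continue | (k=7,j=7): S=179.4309, (K−S)⁺=0.0000, hold=0.0000 ⇒ V=0.0000 continue  boundary S*=77.9789
step 6: (k=6,j=0): S=46.3209, (K−S)⁺=55.7391, hold=54.0739 ⇒ V=55.7391 exercise | (k=6,j=1): S=57.0501, (K−S)⁺=45.0099, hold=43.3446 ⇒ V=45.0099 exercise | (k=6,j=2): S=70.2646, (K−S)⁺=31.7954, hold=30.1301 ⇒ V=31.7954 exercise | (k=6,j=3): S=86.5400, (K−S)⁺=15.5200, hold=15.0731 ⇒ V=15.5200 exercise | (k=6,j=4): S=106.5852, (K−S)⁺=0.0000, hold=4.2591 ⇒ V=4.2591 continue | (k=6,j=5): S=131.2735, (K−S)⁺=0.0000, hold=0.5101 ⇒ V=0.5101 continue | (k=6,j=6): S=161.6803, (K−S)⁺=0.0000, hold=0.0000 ⇒ V=0.0000 continue  boundary S*=86.5400
step 5: (k=5,j=0): S=51.4063, (K−S)⁺=50.6537, hold=48.9884 ⇒ V=50.6537 exercise | (k=5,j=1): S=63.3136, (K−S)⁺=38.7464, hold=37.0812 ⇒ V=38.7464 exercise | (k=5,j=2): S=77.9789, (K−S)⁺=24.0811, hold=22.4159 ⇒ V=24.0811 exercise | (k=5,j=3): S=96.0411, (K−S)⁺=6.0189, hold=9.1361 ⇒ V=9.1361 continue | (k=5,j=4): S=118.2870, (K−S)⁺=0.0000, hold=2.1486 ⇒ V=2.1486 continue | (k=5,j=5): S=145.6857, (K−S)⁺=0.0000, hold=0.2241 ⇒ V=0.2241 continue  boundary S*=77.9789
step 4: (k=4,j=0): S=57.0501, (K−S)⁺=45.0099, hold=43.3446 ⇒ V=45.0099 exercise | (k=4,j=1): S=70.2646, (K−S)⁺=31.7954, hold=30.1301 ⇒ V=31.7954 exercise | (k=4,j=2): S=86.5400, (K−S)⁺=15.5200, hold=15.5518 ⇒ V=15.5518 continue | (k=4,j=3): S=106.5852, (K−S)⁺=0.0000, hold=5.1829 ⇒ V=5.1829 continue | (k=4,j=4): S=131.2735, (K−S)⁺=0.0000, hold=1.0658 ⇒ V=1.0658 continue  boundary S*=70.2646
step 3: (k=3,j=0): S=63.3136, (K−S)⁺=38.7464, hold=37.0812 ⇒ V=38.7464 exercise | (k=3,j=1): S=77.9789, (K−S)⁺=24.0811, hold=22.4332 ⇒ V=24.0811 exercise | (k=3,j=2): S=96.0411, (K−S)⁺=6.0189, hold=9.6530 ⇒ V=9.6530 continue | (k=3,j=3): S=118.2870, (K−S)⁺=0.0000, hold=2.8569 ⇒ V=2.8569 continue  boundary S*=77.9789
step 2: (k=2,j=0): S=70.2646, (K−S)⁺=31.7954, hold=30.1301 ⇒ V=31.7954 exercise | (k=2,j=1): S=86.5400, (K−S)⁺=15.5200, hold=15.8332 ⇒ V=15.8332 continue | (k=2,j=2): S=106.5852, (K−S)⁺=0.0000, hold=5.7955 ⇒ V=5.7955 continue  boundary S*=70.2646
step 1: (k=1,j=0): S=77.9789, (K−S)⁺=24.0811, hold=22.5864 ⇒ V=24.0811 exercise | (k=1,j=1): S=96.0411, (K−S)⁺=6.0189, hold=10.1102 ⇒ V=10.1102 continue  boundary S*=77.9789
step 0: (k=0,j=0): S=86.5400, (K−S)⁺=15.5200, hold=16.0821 ⇒ V=16.0821 continue  boundary S*=-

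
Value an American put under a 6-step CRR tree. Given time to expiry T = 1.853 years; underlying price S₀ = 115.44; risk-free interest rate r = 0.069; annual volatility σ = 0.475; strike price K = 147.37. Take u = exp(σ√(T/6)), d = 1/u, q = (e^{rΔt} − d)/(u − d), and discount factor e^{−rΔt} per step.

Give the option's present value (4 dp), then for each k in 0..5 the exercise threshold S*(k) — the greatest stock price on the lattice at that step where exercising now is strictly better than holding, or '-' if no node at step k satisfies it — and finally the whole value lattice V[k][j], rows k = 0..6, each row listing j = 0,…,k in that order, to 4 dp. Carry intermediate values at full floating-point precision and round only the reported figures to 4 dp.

price = 43.6128
boundary = - - 68.0886 88.6575 68.0886 88.6575
tree:
43.6128
59.8441 27.6312
79.2814 41.0513 14.0351
95.0782 58.7125 23.3710 4.3413
107.2101 79.2814 37.8205 8.4427 0.0000
116.5274 95.0782 58.7125 16.4187 0.0000 0.0000
123.6830 107.2101 79.2814 31.9300 0.0000 0.0000 0.0000

params: Δt=0.30883 u=1.30209 d=0.76800 q=0.47471 e^(-rΔt)=0.97892
t_6 payoffs: 123.6830 107.2101 79.2814 31.9300 0.0000 0.0000 0.0000
t_5: node(5,0) S=30.8426 payoff=116.5274 vs cont=113.4202 → 116.5274 [stop]  node(5,1) S=52.2918 payoff=95.0782 vs cont=91.9711 → 95.0782 [stop]  node(5,2) S=88.6575 payoff=58.7125 vs cont=55.6054 → 58.7125 [stop]  node(5,3) S=150.3133 payoff=0.0000 vs cont=16.4187 → 16.4187 [wait]  node(5,4) S=254.8469 payoff=0.0000 vs cont=0.0000 → 0.0000 [wait]  node(5,5) S=432.0772 payoff=0.0000 vs cont=0.0000 → 0.0000 [wait]  ⇒ S*(5)=88.6575
t_4: node(4,0) S=40.1599 payoff=107.2101 vs cont=104.1030 → 107.2101 [stop]  node(4,1) S=68.0886 payoff=79.2814 vs cont=76.1743 → 79.2814 [stop]  node(4,2) S=115.4400 payoff=31.9300 vs cont=37.8205 → 37.8205 [wait]  node(4,3) S=195.7214 payoff=0.0000 vs cont=8.4427 → 8.4427 [wait]  node(4,4) S=331.8336 payoff=0.0000 vs cont=0.0000 → 0.0000 [wait]  ⇒ S*(4)=68.0886
t_3: node(3,0) S=52.2918 payoff=95.0782 vs cont=91.9711 → 95.0782 [stop]  node(3,1) S=88.6575 payoff=58.7125 vs cont=58.3427 → 58.7125 [stop]  node(3,2) S=150.3133 payoff=0.0000 vs cont=23.3710 → 23.3710 [wait]  node(3,3) S=254.8469 payoff=0.0000 vs cont=4.3413 → 4.3413 [wait]  ⇒ S*(3)=88.6575
t_2: node(2,0) S=68.0886 payoff=79.2814 vs cont=76.1743 → 79.2814 [stop]  node(2,1) S=115.4400 payoff=31.9300 vs cont=41.0513 → 41.0513 [wait]  node(2,2) S=195.7214 payoff=0.0000 vs cont=14.0351 → 14.0351 [wait]  ⇒ S*(2)=68.0886
t_1: node(1,0) S=88.6575 payoff=58.7125 vs cont=59.8441 → 59.8441 [wait]  node(1,1) S=150.3133 payoff=0.0000 vs cont=27.6312 → 27.6312 [wait]  ⇒ S*(1)=-
t_0: node(0,0) S=115.4400 payoff=31.9300 vs cont=43.6128 → 43.6128 [wait]  ⇒ S*(0)=-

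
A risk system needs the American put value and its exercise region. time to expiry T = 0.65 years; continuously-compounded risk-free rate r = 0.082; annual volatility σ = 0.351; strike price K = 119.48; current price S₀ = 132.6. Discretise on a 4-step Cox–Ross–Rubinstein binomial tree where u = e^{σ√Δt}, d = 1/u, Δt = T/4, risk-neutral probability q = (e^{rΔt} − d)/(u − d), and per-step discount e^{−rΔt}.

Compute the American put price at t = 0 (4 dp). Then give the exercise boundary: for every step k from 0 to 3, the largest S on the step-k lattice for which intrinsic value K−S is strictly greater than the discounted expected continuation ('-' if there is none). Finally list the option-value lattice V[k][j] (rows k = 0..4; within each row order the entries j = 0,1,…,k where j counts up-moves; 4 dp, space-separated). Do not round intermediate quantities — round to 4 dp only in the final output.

price = 6.9695
boundary = - - - 86.7351
tree:
6.9695
12.1792 2.1852
20.5294 4.5373 0.0000
32.7449 9.4211 0.0000 0.0000
44.1885 19.5618 0.0000 0.0000 0.0000

Δt=0.16250  u=1.15199  d=0.86806  q=0.51193  discount=0.98676
step 4 (expiry): payoffs max(K−S,0) = 44.1885 19.5618 0.0000 0.0000 0.0000
step 3: (k=3,j=0): S=86.7351, (K−S)⁺=32.7449, hold=31.1633 ⇒ V=32.7449 exercise | (k=3,j=1): S=115.1050, (K−S)⁺=4.3750, hold=9.4211 ⇒ V=9.4211 continue | (k=3,j=2): S=152.7541, (K−S)⁺=0.0000, hold=0.0000 ⇒ V=0.0000 continue | (k=3,j=3): S=202.7178, (K−S)⁺=0.0000, hold=0.0000 ⇒ V=0.0000 continue  boundary S*=86.7351
step 2: (k=2,j=0): S=99.9182, (K−S)⁺=19.5618, hold=20.5294 ⇒ V=20.5294 continue | (k=2,j=1): S=132.6000, (K−S)⁺=0.0000, hold=4.5373 ⇒ V=4.5373 continue | (k=2,j=2): S=175.9715, (K−S)⁺=0.0000, hold=0.0000 ⇒ V=0.0000 continue  boundary S*=-
step 1: (k=1,j=0): S=115.1050, (K−S)⁺=4.3750, hold=12.1792 ⇒ V=12.1792 continue | (k=1,j=1): S=152.7541, (K−S)⁺=0.0000, hold=2.1852 ⇒ V=2.1852 continue  boundary S*=-
step 0: (k=0,j=0): S=132.6000, (K−S)⁺=0.0000, hold=6.9695 ⇒ V=6.9695 continue  boundary S*=-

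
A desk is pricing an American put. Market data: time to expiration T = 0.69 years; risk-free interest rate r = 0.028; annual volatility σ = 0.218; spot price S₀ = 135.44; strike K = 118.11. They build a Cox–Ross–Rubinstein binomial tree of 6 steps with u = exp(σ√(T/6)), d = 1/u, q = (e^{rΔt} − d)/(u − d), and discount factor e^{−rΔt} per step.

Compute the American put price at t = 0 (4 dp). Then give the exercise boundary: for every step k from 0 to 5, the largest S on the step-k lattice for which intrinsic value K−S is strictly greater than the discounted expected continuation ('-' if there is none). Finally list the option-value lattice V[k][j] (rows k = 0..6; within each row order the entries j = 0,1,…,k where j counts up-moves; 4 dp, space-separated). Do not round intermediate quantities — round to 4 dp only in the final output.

Δt=0.11500  u=1.07673  d=0.92874  q=0.50332  discount=0.99679
step 6 (expiry): payoffs max(K−S,0) = 31.1921 17.3422 1.2854 0.0000 0.0000 0.0000 0.0000
step 5: (k=5,j=0): S=93.5870, (K−S)⁺=24.5230, hold=24.1433 ⇒ V=24.5230 exercise | (k=5,j=1): S=108.4996, (K−S)⁺=9.6104, hold=9.2307 ⇒ V=9.6104 exercise | (k=5,j=2): S=125.7884, (K−S)⁺=0.0000, hold=0.6364 ⇒ V=0.6364 continue | (k=5,j=3): S=145.8321, (K−S)⁺=0.0000, hold=0.0000 ⇒ V=0.0000 continue | (k=5,j=4): S=169.0697, (K−S)⁺=0.0000, hold=0.0000 ⇒ V=0.0000 continue | (k=5,j=5): S=196.0100, (K−S)⁺=0.0000, hold=0.0000 ⇒ V=0.0000 continue  boundary S*=108.4996
step 4: (k=4,j=0): S=100.7678, (K−S)⁺=17.3422, hold=16.9625 ⇒ V=17.3422 exercise | (k=4,j=1): S=116.8246, (K−S)⁺=1.2854, hold=5.0772 ⇒ V=5.0772 continue | (k=4,j=2): S=135.4400, (K−S)⁺=0.0000, hold=0.3151 ⇒ V=0.3151 continue | (k=4,j=3): S=157.0216, (K−S)⁺=0.0000, hold=0.0000 ⇒ V=0.0000 continue | (k=4,j=4): S=182.0422, (K−S)⁺=0.0000, hold=0.0000 ⇒ V=0.0000 continue  boundary S*=100.7678
step 3: (k=3,j=0): S=108.4996, (K−S)⁺=9.6104, hold=11.1331 ⇒ V=11.1331 continue | (k=3,j=1): S=125.7884, (K−S)⁺=0.0000, hold=2.6717 ⇒ V=2.6717 continue | (k=3,j=2): S=145.8321, (K−S)⁺=0.0000, hold=0.1560 ⇒ V=0.1560 continue | (k=3,j=3): S=169.0697, (K−S)⁺=0.0000, hold=0.0000 ⇒ V=0.0000 continue  boundary S*=-
step 2: (k=2,j=0): S=116.8246, (K−S)⁺=1.2854, hold=6.8522 ⇒ V=6.8522 continue | (k=2,j=1): S=135.4400, (K−S)⁺=0.0000, hold=1.4010 ⇒ V=1.4010 continue | (k=2,j=2): S=157.0216, (K−S)⁺=0.0000, hold=0.0772 ⇒ V=0.0772 continue  boundary S*=-
step 1: (k=1,j=0): S=125.7884, (K−S)⁺=0.0000, hold=4.0953 ⇒ V=4.0953 continue | (k=1,j=1): S=145.8321, (K−S)⁺=0.0000, hold=0.7323 ⇒ V=0.7323 continue  boundary S*=-
step 0: (k=0,j=0): S=135.4400, (K−S)⁺=0.0000, hold=2.3949 ⇒ V=2.3949 continue  boundary S*=-

price = 2.3949
boundary = - - - - 100.7678 108.4996
tree:
2.3949
4.0953 0.7323
6.8522 1.4010 0.0772
11.1331 2.6717 0.1560 0.0000
17.3422 5.0772 0.3151 0.0000 0.0000
24.5230 9.6104 0.6364 0.0000 0.0000 0.0000
31.1921 17.3422 1.2854 0.0000 0.0000 0.0000 0.0000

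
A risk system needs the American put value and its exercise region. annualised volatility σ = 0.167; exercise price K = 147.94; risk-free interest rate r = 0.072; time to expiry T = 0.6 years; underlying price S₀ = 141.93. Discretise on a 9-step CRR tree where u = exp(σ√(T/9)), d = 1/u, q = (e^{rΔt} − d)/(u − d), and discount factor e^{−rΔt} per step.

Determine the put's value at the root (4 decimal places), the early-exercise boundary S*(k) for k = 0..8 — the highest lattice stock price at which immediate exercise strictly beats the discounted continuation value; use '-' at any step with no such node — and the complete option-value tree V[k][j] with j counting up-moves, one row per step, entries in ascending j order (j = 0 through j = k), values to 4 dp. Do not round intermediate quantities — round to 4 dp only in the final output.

Δt=0.06667  u=1.04406  d=0.95780  q=0.54500  discount=0.99521
step 9 (expiry): payoffs max(K−S,0) = 51.6600 42.9884 33.5358 23.2318 11.9998 0.0000 0.0000 0.0000 0.0000 0.0000
step 8: (k=8,j=0): S=100.5224, (K−S)⁺=47.4176, hold=46.7092 ⇒ V=47.4176 exercise | (k=8,j=1): S=109.5760, (K−S)⁺=38.3640, hold=37.6556 ⇒ V=38.3640 exercise | (k=8,j=2): S=119.4451, (K−S)⁺=28.4949, hold=27.7865 ⇒ V=28.4949 exercise | (k=8,j=3): S=130.2031, (K−S)⁺=17.7369, hold=17.0285 ⇒ V=17.7369 exercise | (k=8,j=4): S=141.9300, (K−S)⁺=6.0100, hold=5.4338 ⇒ V=6.0100 exercise | (k=8,j=5): S=154.7131, (K−S)⁺=0.0000, hold=0.0000 ⇒ V=0.0000 continue | (k=8,j=6): S=168.6475, (K−S)⁺=0.0000, hold=0.0000 ⇒ V=0.0000 continue | (k=8,j=7): S=183.8370, (K−S)⁺=0.0000, hold=0.0000 ⇒ V=0.0000 continue | (k=8,j=8): S=200.3945, (K−S)⁺=0.0000, hold=0.0000 ⇒ V=0.0000 continue  boundary S*=141.9300
step 7: (k=7,j=0): S=104.9516, (K−S)⁺=42.9884, hold=42.2800 ⇒ V=42.9884 exercise | (k=7,j=1): S=114.4042, (K−S)⁺=33.5358, hold=32.8274 ⇒ V=33.5358 exercise | (k=7,j=2): S=124.7082, (K−S)⁺=23.2318, hold=22.5234 ⇒ V=23.2318 exercise | (k=7,j=3): S=135.9402, (K−S)⁺=11.9998, hold=11.2914 ⇒ V=11.9998 exercise | (k=7,j=4): S=148.1838, (K−S)⁺=0.0000, hold=2.7215 ⇒ V=2.7215 continue | (k=7,j=5): S=161.5301, (K−S)⁺=0.0000, hold=0.0000 ⇒ V=0.0000 continue | (k=7,j=6): S=176.0785, (K−S)⁺=0.0000, hold=0.0000 ⇒ V=0.0000 continue | (k=7,j=7): S=191.9372, (K−S)⁺=0.0000, hold=0.0000 ⇒ V=0.0000 continue  boundary S*=135.9402
step 6: (k=6,j=0): S=109.5760, (K−S)⁺=38.3640, hold=37.6556 ⇒ V=38.3640 exercise | (k=6,j=1): S=119.4451, (K−S)⁺=28.4949, hold=27.7865 ⇒ V=28.4949 exercise | (k=6,j=2): S=130.2031, (K−S)⁺=17.7369, hold=17.0285 ⇒ V=17.7369 exercise | (k=6,j=3): S=141.9300, (K−S)⁺=6.0100, hold=6.9099 ⇒ V=6.9099 continue | (k=6,j=4): S=154.7131, (K−S)⁺=0.0000, hold=1.2323 ⇒ V=1.2323 continue | (k=6,j=5): S=168.6475, (K−S)⁺=0.0000, hold=0.0000 ⇒ V=0.0000 continue | (k=6,j=6): S=183.8370, (K−S)⁺=0.0000, hold=0.0000 ⇒ V=0.0000 continue  boundary S*=130.2031
step 5: (k=5,j=0): S=114.4042, (K−S)⁺=33.5358, hold=32.8274 ⇒ V=33.5358 exercise | (k=5,j=1): S=124.7082, (K−S)⁺=23.2318, hold=22.5234 ⇒ V=23.2318 exercise | (k=5,j=2): S=135.9402, (K−S)⁺=11.9998, hold=11.7795 ⇒ V=11.9998 exercise | (k=5,j=3): S=148.1838, (K−S)⁺=0.0000, hold=3.7974 ⇒ V=3.7974 continue | (k=5,j=4): S=161.5301, (K−S)⁺=0.0000, hold=0.5580 ⇒ V=0.5580 continue | (k=5,j=5): S=176.0785, (K−S)⁺=0.0000, hold=0.0000 ⇒ V=0.0000 continue  boundary S*=135.9402
step 4: (k=4,j=0): S=119.4451, (K−S)⁺=28.4949, hold=27.7865 ⇒ V=28.4949 exercise | (k=4,j=1): S=130.2031, (K−S)⁺=17.7369, hold=17.0285 ⇒ V=17.7369 exercise | (k=4,j=2): S=141.9300, (K−S)⁺=6.0100, hold=7.4935 ⇒ V=7.4935 continue | (k=4,j=3): S=154.7131, (K−S)⁺=0.0000, hold=2.0222 ⇒ V=2.0222 continue | (k=4,j=4): S=168.6475, (K−S)⁺=0.0000, hold=0.2527 ⇒ V=0.2527 continue  boundary S*=130.2031
step 3: (k=3,j=0): S=124.7082, (K−S)⁺=23.2318, hold=22.5234 ⇒ V=23.2318 exercise | (k=3,j=1): S=135.9402, (K−S)⁺=11.9998, hold=12.0960 ⇒ V=12.0960 continue | (k=3,j=2): S=148.1838, (K−S)⁺=0.0000, hold=4.4900 ⇒ V=4.4900 continue | (k=3,j=3): S=161.5301, (K−S)⁺=0.0000, hold=1.0528 ⇒ V=1.0528 continue  boundary S*=124.7082
step 2: (k=2,j=0): S=130.2031, (K−S)⁺=17.7369, hold=17.0807 ⇒ V=17.7369 exercise | (k=2,j=1): S=141.9300, (K−S)⁺=6.0100, hold=7.9127 ⇒ V=7.9127 continue | (k=2,j=2): S=154.7131, (K−S)⁺=0.0000, hold=2.6042 ⇒ V=2.6042 continue  boundary S*=130.2031
step 1: (k=1,j=0): S=135.9402, (K−S)⁺=11.9998, hold=12.3234 ⇒ V=12.3234 continue | (k=1,j=1): S=148.1838, (K−S)⁺=0.0000, hold=4.9955 ⇒ V=4.9955 continue  boundary S*=-
step 0: (k=0,j=0): S=141.9300, (K−S)⁺=6.0100, hold=8.2899 ⇒ V=8.2899 continue  boundary S*=-

price = 8.2899
boundary = - - 130.2031 124.7082 130.2031 135.9402 130.2031 135.9402 141.9300
tree:
8.2899
12.3234 4.9955
17.7369 7.9127 2.6042
23.2318 12.0960 4.4900 1.0528
28.4949 17.7369 7.4935 2.0222 0.2527
33.5358 23.2318 11.9998 3.7974 0.5580 0.0000
38.3640 28.4949 17.7369 6.9099 1.2323 0.0000 0.0000
42.9884 33.5358 23.2318 11.9998 2.7215 0.0000 0.0000 0.0000
47.4176 38.3640 28.4949 17.7369 6.0100 0.0000 0.0000 0.0000 0.0000
51.6600 42.9884 33.5358 23.2318 11.9998 0.0000 0.0000 0.0000 0.0000 0.0000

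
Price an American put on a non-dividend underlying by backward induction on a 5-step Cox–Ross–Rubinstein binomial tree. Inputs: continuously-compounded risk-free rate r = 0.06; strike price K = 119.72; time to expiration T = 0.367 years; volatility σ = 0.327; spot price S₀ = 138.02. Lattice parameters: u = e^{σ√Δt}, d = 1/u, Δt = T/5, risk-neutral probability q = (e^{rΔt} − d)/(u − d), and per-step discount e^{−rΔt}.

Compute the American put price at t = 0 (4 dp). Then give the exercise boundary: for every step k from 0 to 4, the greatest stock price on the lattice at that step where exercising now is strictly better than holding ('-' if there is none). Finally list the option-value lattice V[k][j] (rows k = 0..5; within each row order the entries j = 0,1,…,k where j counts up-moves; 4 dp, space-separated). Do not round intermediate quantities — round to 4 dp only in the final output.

price = 3.0479
boundary = - - - - 96.8370
tree:
3.0479
5.3115 0.8357
9.0220 1.6881 0.0000
14.7762 3.4099 0.0000 0.0000
22.8830 6.8877 0.0000 0.0000 0.0000
31.0929 13.9125 0.0000 0.0000 0.0000 0.0000

Δt=0.07340  u=1.09264  d=0.91522  q=0.50274  discount=0.99561
step 5 (expiry): payoffs max(K−S,0) = 31.0929 13.9125 0.0000 0.0000 0.0000 0.0000
step 4: (k=4,j=0): S=96.8370, (K−S)⁺=22.8830, hold=22.3569 ⇒ V=22.8830 exercise | (k=4,j=1): S=115.6090, (K−S)⁺=4.1110, hold=6.8877 ⇒ V=6.8877 continue | (k=4,j=2): S=138.0200, (K−S)⁺=0.0000, hold=0.0000 ⇒ V=0.0000 continue | (k=4,j=3): S=164.7754, (K−S)⁺=0.0000, hold=0.0000 ⇒ V=0.0000 continue | (k=4,j=4): S=196.7173, (K−S)⁺=0.0000, hold=0.0000 ⇒ V=0.0000 continue  boundary S*=96.8370
step 3: (k=3,j=0): S=105.8075, (K−S)⁺=13.9125, hold=14.7762 ⇒ V=14.7762 continue | (k=3,j=1): S=126.3185, (K−S)⁺=0.0000, hold=3.4099 ⇒ V=3.4099 continue | (k=3,j=2): S=150.8055, (K−S)⁺=0.0000, hold=0.0000 ⇒ V=0.0000 continue | (k=3,j=3): S=180.0393, (K−S)⁺=0.0000, hold=0.0000 ⇒ V=0.0000 continue  boundary S*=-
step 2: (k=2,j=0): S=115.6090, (K−S)⁺=4.1110, hold=9.0220 ⇒ V=9.0220 continue | (k=2,j=1): S=138.0200, (K−S)⁺=0.0000, hold=1.6881 ⇒ V=1.6881 continue | (k=2,j=2): S=164.7754, (K−S)⁺=0.0000, hold=0.0000 ⇒ V=0.0000 continue  boundary S*=-
step 1: (k=1,j=0): S=126.3185, (K−S)⁺=0.0000, hold=5.3115 ⇒ V=5.3115 continue | (k=1,j=1): S=150.8055, (K−S)⁺=0.0000, hold=0.8357 ⇒ V=0.8357 continue  boundary S*=-
step 0: (k=0,j=0): S=138.0200, (K−S)⁺=0.0000, hold=3.0479 ⇒ V=3.0479 continue  boundary S*=-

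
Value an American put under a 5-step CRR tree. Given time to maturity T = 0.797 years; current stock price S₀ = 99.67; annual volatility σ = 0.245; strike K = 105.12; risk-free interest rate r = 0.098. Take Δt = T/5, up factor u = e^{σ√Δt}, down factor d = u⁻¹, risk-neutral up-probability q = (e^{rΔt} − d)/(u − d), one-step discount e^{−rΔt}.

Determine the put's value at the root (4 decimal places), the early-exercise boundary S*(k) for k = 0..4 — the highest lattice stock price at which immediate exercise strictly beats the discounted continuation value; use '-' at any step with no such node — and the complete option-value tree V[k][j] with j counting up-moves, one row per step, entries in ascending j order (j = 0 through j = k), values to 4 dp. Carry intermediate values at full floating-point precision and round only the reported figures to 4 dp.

price = 8.7229
boundary = - 90.3823 81.9601 90.3823 81.9601
tree:
8.7229
14.7377 4.1652
23.1599 7.9851 1.2316
30.7973 14.7377 2.8171 0.0000
37.7230 23.1599 6.4434 0.0000 0.0000
44.0033 30.7973 14.7377 0.0000 0.0000 0.0000

params: Δt=0.15940 u=1.10276 d=0.90682 q=0.55591 e^(-rΔt)=0.98450
t_5 payoffs: 44.0033 30.7973 14.7377 0.0000 0.0000 0.0000
t_4: node(4,0) S=67.3970 payoff=37.7230 vs cont=36.0937 → 37.7230 [stop]  node(4,1) S=81.9601 payoff=23.1599 vs cont=21.5306 → 23.1599 [stop]  node(4,2) S=99.6700 payoff=5.4500 vs cont=6.4434 → 6.4434 [wait]  node(4,3) S=121.2066 payoff=0.0000 vs cont=0.0000 → 0.0000 [wait]  node(4,4) S=147.3969 payoff=0.0000 vs cont=0.0000 → 0.0000 [wait]  ⇒ S*(4)=81.9601
t_3: node(3,0) S=74.3227 payoff=30.7973 vs cont=29.1680 → 30.7973 [stop]  node(3,1) S=90.3823 payoff=14.7377 vs cont=13.6520 → 14.7377 [stop]  node(3,2) S=109.9121 payoff=0.0000 vs cont=2.8171 → 2.8171 [wait]  node(3,3) S=133.6618 payoff=0.0000 vs cont=0.0000 → 0.0000 [wait]  ⇒ S*(3)=90.3823
t_2: node(2,0) S=81.9601 payoff=23.1599 vs cont=21.5306 → 23.1599 [stop]  node(2,1) S=99.6700 payoff=5.4500 vs cont=7.9851 → 7.9851 [wait]  node(2,2) S=121.2066 payoff=0.0000 vs cont=1.2316 → 1.2316 [wait]  ⇒ S*(2)=81.9601
t_1: node(1,0) S=90.3823 payoff=14.7377 vs cont=14.4958 → 14.7377 [stop]  node(1,1) S=109.9121 payoff=0.0000 vs cont=4.1652 → 4.1652 [wait]  ⇒ S*(1)=90.3823
t_0: node(0,0) S=99.6700 payoff=5.4500 vs cont=8.7229 → 8.7229 [wait]  ⇒ S*(0)=-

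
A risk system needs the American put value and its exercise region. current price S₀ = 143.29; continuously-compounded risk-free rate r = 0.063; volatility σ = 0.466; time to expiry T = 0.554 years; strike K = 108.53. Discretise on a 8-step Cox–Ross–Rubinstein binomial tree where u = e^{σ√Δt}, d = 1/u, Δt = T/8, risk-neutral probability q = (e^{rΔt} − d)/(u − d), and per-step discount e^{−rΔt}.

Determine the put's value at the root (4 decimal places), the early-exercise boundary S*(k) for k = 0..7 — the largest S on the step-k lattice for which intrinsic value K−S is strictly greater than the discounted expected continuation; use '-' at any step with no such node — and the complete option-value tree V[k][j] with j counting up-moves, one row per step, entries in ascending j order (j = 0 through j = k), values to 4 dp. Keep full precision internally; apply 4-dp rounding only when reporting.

Δt=0.06925, u=1.13047, d=0.88459, q=0.48716, disc=e^(-rΔt)=0.99565
k=8 terminal: V=max(K-S,0) → 54.8075 39.8751 20.7923 0.0000 0.0000 0.0000 0.0000 0.0000 0.0000
k=7: j=0 S=60.7315 intr=47.7985 cont=47.3261 V=47.7985[EX]; j=1 S=77.6120 intr=30.9180 cont=30.4456 V=30.9180[EX]; j=2 S=99.1845 intr=9.3455 cont=10.6166 V=10.6166[hold]; j=3 S=126.7531 intr=0.0000 cont=0.0000 V=0.0000[hold]; j=4 S=161.9844 intr=0.0000 cont=0.0000 V=0.0000[hold]; j=5 S=207.0085 intr=0.0000 cont=0.0000 V=0.0000[hold]; j=6 S=264.5471 intr=0.0000 cont=0.0000 V=0.0000[hold]; j=7 S=338.0787 intr=0.0000 cont=0.0000 V=0.0000[hold]  S*(7)=77.6120
k=6: j=0 S=68.6549 intr=39.8751 cont=39.4027 V=39.8751[EX]; j=1 S=87.7377 intr=20.7923 cont=20.9364 V=20.9364[hold]; j=2 S=112.1246 intr=0.0000 cont=5.4209 V=5.4209[hold]; j=3 S=143.2900 intr=0.0000 cont=0.0000 V=0.0000[hold]; j=4 S=183.1179 intr=0.0000 cont=0.0000 V=0.0000[hold]; j=5 S=234.0160 intr=0.0000 cont=0.0000 V=0.0000[hold]; j=6 S=299.0614 intr=0.0000 cont=0.0000 V=0.0000[hold]  S*(6)=68.6549
k=5: j=0 S=77.6120 intr=30.9180 cont=30.5154 V=30.9180[EX]; j=1 S=99.1845 intr=9.3455 cont=13.3196 V=13.3196[hold]; j=2 S=126.7531 intr=0.0000 cont=2.7679 V=2.7679[hold]; j=3 S=161.9844 intr=0.0000 cont=0.0000 V=0.0000[hold]; j=4 S=207.0085 intr=0.0000 cont=0.0000 V=0.0000[hold]; j=5 S=264.5471 intr=0.0000 cont=0.0000 V=0.0000[hold]  S*(5)=77.6120
k=4: j=0 S=87.7377 intr=20.7923 cont=22.2474 V=22.2474[hold]; j=1 S=112.1246 intr=0.0000 cont=8.1436 V=8.1436[hold]; j=2 S=143.2900 intr=0.0000 cont=1.4133 V=1.4133[hold]; j=3 S=183.1179 intr=0.0000 cont=0.0000 V=0.0000[hold]; j=4 S=234.0160 intr=0.0000 cont=0.0000 V=0.0000[hold]  S*(4)=-
k=3: j=0 S=99.1845 intr=9.3455 cont=15.3096 V=15.3096[hold]; j=1 S=126.7531 intr=0.0000 cont=4.8437 V=4.8437[hold]; j=2 S=161.9844 intr=0.0000 cont=0.7216 V=0.7216[hold]; j=3 S=207.0085 intr=0.0000 cont=0.0000 V=0.0000[hold]  S*(3)=-
k=2: j=0 S=112.1246 intr=0.0000 cont=10.1665 V=10.1665[hold]; j=1 S=143.2900 intr=0.0000 cont=2.8232 V=2.8232[hold]; j=2 S=183.1179 intr=0.0000 cont=0.3685 V=0.3685[hold]  S*(2)=-
k=1: j=0 S=126.7531 intr=0.0000 cont=6.5605 V=6.5605[hold]; j=1 S=161.9844 intr=0.0000 cont=1.6203 V=1.6203[hold]  S*(1)=-
k=0: j=0 S=143.2900 intr=0.0000 cont=4.1357 V=4.1357[hold]  S*(0)=-

price = 4.1357
boundary = - - - - - 77.6120 68.6549 77.6120
tree:
4.1357
6.5605 1.6203
10.1665 2.8232 0.3685
15.3096 4.8437 0.7216 0.0000
22.2474 8.1436 1.4133 0.0000 0.0000
30.9180 13.3196 2.7679 0.0000 0.0000 0.0000
39.8751 20.9364 5.4209 0.0000 0.0000 0.0000 0.0000
47.7985 30.9180 10.6166 0.0000 0.0000 0.0000 0.0000 0.0000
54.8075 39.8751 20.7923 0.0000 0.0000 0.0000 0.0000 0.0000 0.0000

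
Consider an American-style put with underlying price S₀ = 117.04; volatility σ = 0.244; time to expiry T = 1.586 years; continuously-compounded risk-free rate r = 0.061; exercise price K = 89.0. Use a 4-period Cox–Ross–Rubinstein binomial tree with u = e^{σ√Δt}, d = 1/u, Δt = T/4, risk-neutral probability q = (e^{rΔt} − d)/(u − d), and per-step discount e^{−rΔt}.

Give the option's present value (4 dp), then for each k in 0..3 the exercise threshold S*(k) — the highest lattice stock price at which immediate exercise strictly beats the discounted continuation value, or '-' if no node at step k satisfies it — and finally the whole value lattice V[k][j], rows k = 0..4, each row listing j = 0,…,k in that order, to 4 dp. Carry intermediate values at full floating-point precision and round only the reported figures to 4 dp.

params: Δt=0.39650 u=1.16607 d=0.85758 q=0.54102 e^(-rΔt)=0.97610
t_4 payoffs: 25.6962 2.9240 0.0000 0.0000 0.0000
t_3: node(3,0) S=73.8169 payoff=15.1831 vs cont=13.0563 → 15.1831 [stop]  node(3,1) S=100.3710 payoff=0.0000 vs cont=1.3100 → 1.3100 [wait]  node(3,2) S=136.4773 payoff=0.0000 vs cont=0.0000 → 0.0000 [wait]  node(3,3) S=185.5721 payoff=0.0000 vs cont=0.0000 → 0.0000 [wait]  ⇒ S*(3)=73.8169
t_2: node(2,0) S=86.0760 payoff=2.9240 vs cont=7.4940 → 7.4940 [wait]  node(2,1) S=117.0400 payoff=0.0000 vs cont=0.5869 → 0.5869 [wait]  node(2,2) S=159.1426 payoff=0.0000 vs cont=0.0000 → 0.0000 [wait]  ⇒ S*(2)=-
t_1: node(1,0) S=100.3710 payoff=0.0000 vs cont=3.6673 → 3.6673 [wait]  node(1,1) S=136.4773 payoff=0.0000 vs cont=0.2629 → 0.2629 [wait]  ⇒ S*(1)=-
t_0: node(0,0) S=117.0400 payoff=0.0000 vs cont=1.7818 → 1.7818 [wait]  ⇒ S*(0)=-

price = 1.7818
boundary = - - - 73.8169
tree:
1.7818
3.6673 0.2629
7.4940 0.5869 0.0000
15.1831 1.3100 0.0000 0.0000
25.6962 2.9240 0.0000 0.0000 0.0000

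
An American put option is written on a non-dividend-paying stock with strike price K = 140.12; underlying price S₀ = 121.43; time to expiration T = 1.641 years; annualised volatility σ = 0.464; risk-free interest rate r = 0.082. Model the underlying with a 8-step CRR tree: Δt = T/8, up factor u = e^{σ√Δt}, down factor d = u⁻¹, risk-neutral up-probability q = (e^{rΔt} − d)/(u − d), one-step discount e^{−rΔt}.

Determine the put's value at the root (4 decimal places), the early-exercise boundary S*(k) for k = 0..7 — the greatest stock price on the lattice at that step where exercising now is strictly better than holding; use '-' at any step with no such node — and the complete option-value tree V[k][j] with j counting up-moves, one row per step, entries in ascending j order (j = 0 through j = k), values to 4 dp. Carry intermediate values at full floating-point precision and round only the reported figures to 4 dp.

price = 33.1152
boundary = - - 79.7614 64.6437 79.7614 64.6437 79.7614 98.4146
tree:
33.1152
45.3768 21.3879
60.3586 31.2186 11.8059
75.4763 44.1877 18.6820 4.9940
87.7286 60.3586 28.7391 8.7682 1.2034
97.6587 75.4763 42.6456 15.1318 2.3890 0.0000
105.7067 87.7286 60.3586 25.5238 4.7426 0.0000 0.0000
112.2292 97.6587 75.4763 41.7054 9.4149 0.0000 0.0000 0.0000
117.5156 105.7067 87.7286 60.3586 18.6900 0.0000 0.0000 0.0000 0.0000

Δt=0.20513  u=1.23386  d=0.81046  q=0.48772  discount=0.98332
step 8 (expiry): payoffs max(K−S,0) = 117.5156 105.7067 87.7286 60.3586 18.6900 0.0000 0.0000 0.0000 0.0000
step 7: (k=7,j=0): S=27.8908, (K−S)⁺=112.2292, hold=109.8921 ⇒ V=112.2292 exercise | (k=7,j=1): S=42.4613, (K−S)⁺=97.6587, hold=95.3216 ⇒ V=97.6587 exercise | (k=7,j=2): S=64.6437, (K−S)⁺=75.4763, hold=73.1391 ⇒ V=75.4763 exercise | (k=7,j=3): S=98.4146, (K−S)⁺=41.7054, hold=39.3683 ⇒ V=41.7054 exercise | (k=7,j=4): S=149.8278, (K−S)⁺=0.0000, hold=9.4149 ⇒ V=9.4149 continue | (k=7,j=5): S=228.1002, (K−S)⁺=0.0000, hold=0.0000 ⇒ V=0.0000 continue | (k=7,j=6): S=347.2631, (K−S)⁺=0.0000, hold=0.0000 ⇒ V=0.0000 continue | (k=7,j=7): S=528.6787, (K−S)⁺=0.0000, hold=0.0000 ⇒ V=0.0000 continue  boundary S*=98.4146
step 6: (k=6,j=0): S=34.4133, (K−S)⁺=105.7067, hold=103.3695 ⇒ V=105.7067 exercise | (k=6,j=1): S=52.3914, (K−S)⁺=87.7286, hold=85.3915 ⇒ V=87.7286 exercise | (k=6,j=2): S=79.7614, (K−S)⁺=60.3586, hold=58.0214 ⇒ V=60.3586 exercise | (k=6,j=3): S=121.4300, (K−S)⁺=18.6900, hold=25.5238 ⇒ V=25.5238 continue | (k=6,j=4): S=184.8669, (K−S)⁺=0.0000, hold=4.7426 ⇒ V=4.7426 continue | (k=6,j=5): S=281.4441, (K−S)⁺=0.0000, hold=0.0000 ⇒ V=0.0000 continue | (k=6,j=6): S=428.4748, (K−S)⁺=0.0000, hold=0.0000 ⇒ V=0.0000 continue  boundary S*=79.7614
step 5: (k=5,j=0): S=42.4613, (K−S)⁺=97.6587, hold=95.3216 ⇒ V=97.6587 exercise | (k=5,j=1): S=64.6437, (K−S)⁺=75.4763, hold=73.1391 ⇒ V=75.4763 exercise | (k=5,j=2): S=98.4146, (K−S)⁺=41.7054, hold=42.6456 ⇒ V=42.6456 continue | (k=5,j=3): S=149.8278, (K−S)⁺=0.0000, hold=15.1318 ⇒ V=15.1318 continue | (k=5,j=4): S=228.1002, (K−S)⁺=0.0000, hold=2.3890 ⇒ V=2.3890 continue | (k=5,j=5): S=347.2631, (K−S)⁺=0.0000, hold=0.0000 ⇒ V=0.0000 continue  boundary S*=64.6437
step 4: (k=4,j=0): S=52.3914, (K−S)⁺=87.7286, hold=85.3915 ⇒ V=87.7286 exercise | (k=4,j=1): S=79.7614, (K−S)⁺=60.3586, hold=58.4723 ⇒ V=60.3586 exercise | (k=4,j=2): S=121.4300, (K−S)⁺=18.6900, hold=28.7391 ⇒ V=28.7391 continue | (k=4,j=3): S=184.8669, (K−S)⁺=0.0000, hold=8.7682 ⇒ V=8.7682 continue | (k=4,j=4): S=281.4441, (K−S)⁺=0.0000, hold=1.2034 ⇒ V=1.2034 continue  boundary S*=79.7614
step 3: (k=3,j=0): S=64.6437, (K−S)⁺=75.4763, hold=73.1391 ⇒ V=75.4763 exercise | (k=3,j=1): S=98.4146, (K−S)⁺=41.7054, hold=44.1877 ⇒ V=44.1877 continue | (k=3,j=2): S=149.8278, (K−S)⁺=0.0000, hold=18.6820 ⇒ V=18.6820 continue | (k=3,j=3): S=228.1002, (K−S)⁺=0.0000, hold=4.9940 ⇒ V=4.9940 continue  boundary S*=64.6437
step 2: (k=2,j=0): S=79.7614, (K−S)⁺=60.3586, hold=59.2119 ⇒ V=60.3586 exercise | (k=2,j=1): S=121.4300, (K−S)⁺=18.6900, hold=31.2186 ⇒ V=31.2186 continue | (k=2,j=2): S=184.8669, (K−S)⁺=0.0000, hold=11.8059 ⇒ V=11.8059 continue  boundary S*=79.7614
step 1: (k=1,j=0): S=98.4146, (K−S)⁺=41.7054, hold=45.3768 ⇒ V=45.3768 continue | (k=1,j=1): S=149.8278, (K−S)⁺=0.0000, hold=21.3879 ⇒ V=21.3879 continue  boundary S*=-
step 0: (k=0,j=0): S=121.4300, (K−S)⁺=18.6900, hold=33.1152 ⇒ V=33.1152 continue  boundary S*=-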